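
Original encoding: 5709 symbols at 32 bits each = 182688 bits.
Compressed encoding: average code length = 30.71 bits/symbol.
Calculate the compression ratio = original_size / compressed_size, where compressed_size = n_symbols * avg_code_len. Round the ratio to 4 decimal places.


original_size = n_symbols * orig_bits = 5709 * 32 = 182688 bits
compressed_size = n_symbols * avg_code_len = 5709 * 30.71 = 175323.39 bits
ratio = original_size / compressed_size = 182688 / 175323.39 = 1.042

Compression ratio = 1.042


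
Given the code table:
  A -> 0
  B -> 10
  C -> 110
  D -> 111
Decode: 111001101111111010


Decoding:
111 -> D
0 -> A
0 -> A
110 -> C
111 -> D
111 -> D
10 -> B
10 -> B


Result: DAACDDBB


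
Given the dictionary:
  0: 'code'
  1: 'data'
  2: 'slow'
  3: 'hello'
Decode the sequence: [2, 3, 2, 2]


Look up each index in the dictionary:
  2 -> 'slow'
  3 -> 'hello'
  2 -> 'slow'
  2 -> 'slow'

Decoded: "slow hello slow slow"


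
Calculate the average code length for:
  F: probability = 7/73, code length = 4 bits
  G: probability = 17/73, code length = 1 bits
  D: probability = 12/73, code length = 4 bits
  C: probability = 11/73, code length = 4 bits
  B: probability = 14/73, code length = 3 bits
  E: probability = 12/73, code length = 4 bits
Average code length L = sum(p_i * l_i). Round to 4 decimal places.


Weighted contributions p_i * l_i:
  F: (7/73) * 4 = 28/73
  G: (17/73) * 1 = 17/73
  D: (12/73) * 4 = 48/73
  C: (11/73) * 4 = 44/73
  B: (14/73) * 3 = 42/73
  E: (12/73) * 4 = 48/73
Sum = (28 + 17 + 48 + 44 + 42 + 48)/73 = 227/73

L = 227/73 = 3.1096 bits/symbol


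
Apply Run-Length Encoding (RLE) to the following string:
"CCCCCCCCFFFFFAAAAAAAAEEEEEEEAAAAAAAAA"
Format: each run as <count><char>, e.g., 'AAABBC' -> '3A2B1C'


Scanning runs left to right:
  i=0: run of 'C' x 8 -> '8C'
  i=8: run of 'F' x 5 -> '5F'
  i=13: run of 'A' x 8 -> '8A'
  i=21: run of 'E' x 7 -> '7E'
  i=28: run of 'A' x 9 -> '9A'

RLE = 8C5F8A7E9A


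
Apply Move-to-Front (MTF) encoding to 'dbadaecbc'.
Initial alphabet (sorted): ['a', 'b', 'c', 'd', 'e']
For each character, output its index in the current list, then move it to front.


MTF encoding:
'd': index 3 in ['a', 'b', 'c', 'd', 'e'] -> ['d', 'a', 'b', 'c', 'e']
'b': index 2 in ['d', 'a', 'b', 'c', 'e'] -> ['b', 'd', 'a', 'c', 'e']
'a': index 2 in ['b', 'd', 'a', 'c', 'e'] -> ['a', 'b', 'd', 'c', 'e']
'd': index 2 in ['a', 'b', 'd', 'c', 'e'] -> ['d', 'a', 'b', 'c', 'e']
'a': index 1 in ['d', 'a', 'b', 'c', 'e'] -> ['a', 'd', 'b', 'c', 'e']
'e': index 4 in ['a', 'd', 'b', 'c', 'e'] -> ['e', 'a', 'd', 'b', 'c']
'c': index 4 in ['e', 'a', 'd', 'b', 'c'] -> ['c', 'e', 'a', 'd', 'b']
'b': index 4 in ['c', 'e', 'a', 'd', 'b'] -> ['b', 'c', 'e', 'a', 'd']
'c': index 1 in ['b', 'c', 'e', 'a', 'd'] -> ['c', 'b', 'e', 'a', 'd']


Output: [3, 2, 2, 2, 1, 4, 4, 4, 1]


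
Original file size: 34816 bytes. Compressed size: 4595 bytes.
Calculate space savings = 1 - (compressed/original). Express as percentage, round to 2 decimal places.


ratio = compressed/original = 4595/34816 = 0.13198
savings = 1 - ratio = 1 - 0.13198 = 0.86802
as a percentage: 0.86802 * 100 = 86.8%

Space savings = 1 - 4595/34816 = 86.8%


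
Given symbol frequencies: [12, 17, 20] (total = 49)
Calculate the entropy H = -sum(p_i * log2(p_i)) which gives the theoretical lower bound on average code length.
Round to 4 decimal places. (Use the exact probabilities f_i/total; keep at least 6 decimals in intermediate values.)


Per-symbol terms -p_i * log2(p_i) with p_i = f_i/49:
  p = 12/49 = 0.244898: log2(p) = -2.029747, -p*log2(p) = 0.497081
  p = 17/49 = 0.346939: log2(p) = -1.527247, -p*log2(p) = 0.529861
  p = 20/49 = 0.408163: log2(p) = -1.292782, -p*log2(p) = 0.527666
H = 0.497081 + 0.529861 + 0.527666 = 1.554608

H = 1.5546 bits/symbol


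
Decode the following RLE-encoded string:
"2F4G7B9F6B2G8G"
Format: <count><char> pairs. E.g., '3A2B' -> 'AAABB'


Expanding each <count><char> pair:
  2F -> 'FF'
  4G -> 'GGGG'
  7B -> 'BBBBBBB'
  9F -> 'FFFFFFFFF'
  6B -> 'BBBBBB'
  2G -> 'GG'
  8G -> 'GGGGGGGG'

Decoded = FFGGGGBBBBBBBFFFFFFFFFBBBBBBGGGGGGGGGG


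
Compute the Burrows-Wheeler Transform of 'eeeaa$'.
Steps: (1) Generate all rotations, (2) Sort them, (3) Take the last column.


Rotations (sorted):
  0: $eeeaa -> last char: a
  1: a$eeea -> last char: a
  2: aa$eee -> last char: e
  3: eaa$ee -> last char: e
  4: eeaa$e -> last char: e
  5: eeeaa$ -> last char: $


BWT = aaeee$


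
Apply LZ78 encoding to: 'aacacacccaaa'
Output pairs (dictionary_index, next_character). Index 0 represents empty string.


LZ78 encoding steps:
Dictionary: {0: ''}
Step 1: w='' (idx 0), next='a' -> output (0, 'a'), add 'a' as idx 1
Step 2: w='a' (idx 1), next='c' -> output (1, 'c'), add 'ac' as idx 2
Step 3: w='ac' (idx 2), next='a' -> output (2, 'a'), add 'aca' as idx 3
Step 4: w='' (idx 0), next='c' -> output (0, 'c'), add 'c' as idx 4
Step 5: w='c' (idx 4), next='c' -> output (4, 'c'), add 'cc' as idx 5
Step 6: w='a' (idx 1), next='a' -> output (1, 'a'), add 'aa' as idx 6
Step 7: w='a' (idx 1), end of input -> output (1, '')


Encoded: [(0, 'a'), (1, 'c'), (2, 'a'), (0, 'c'), (4, 'c'), (1, 'a'), (1, '')]


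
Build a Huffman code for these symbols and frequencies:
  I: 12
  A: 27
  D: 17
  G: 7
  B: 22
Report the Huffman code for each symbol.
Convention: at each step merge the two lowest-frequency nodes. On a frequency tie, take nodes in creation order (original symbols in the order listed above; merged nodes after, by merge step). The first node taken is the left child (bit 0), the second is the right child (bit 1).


Huffman tree construction:
Step 1: Merge G(7) + I(12) = 19
Step 2: Merge D(17) + (G+I)(19) = 36
Step 3: Merge B(22) + A(27) = 49
Step 4: Merge (D+(G+I))(36) + (B+A)(49) = 85
Read each symbol's code off the tree from the root (left child = 0, right child = 1).

Codes:
  I: 011 (length 3)
  A: 11 (length 2)
  D: 00 (length 2)
  G: 010 (length 3)
  B: 10 (length 2)
Average code length: 189/85 = 2.2235 bits/symbol


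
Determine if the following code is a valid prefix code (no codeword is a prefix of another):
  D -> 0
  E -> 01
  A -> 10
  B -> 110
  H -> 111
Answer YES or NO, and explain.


Checking each pair (does one codeword prefix another?):
  D='0' vs E='01': prefix -- VIOLATION

NO -- this is NOT a valid prefix code. D (0) is a prefix of E (01).


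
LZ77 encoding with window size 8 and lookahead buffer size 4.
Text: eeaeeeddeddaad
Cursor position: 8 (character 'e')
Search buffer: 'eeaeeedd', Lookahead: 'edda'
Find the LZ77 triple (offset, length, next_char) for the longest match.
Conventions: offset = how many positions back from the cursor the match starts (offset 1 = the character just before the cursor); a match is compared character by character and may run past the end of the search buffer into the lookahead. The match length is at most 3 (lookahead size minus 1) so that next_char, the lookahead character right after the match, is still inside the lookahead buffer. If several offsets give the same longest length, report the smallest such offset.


Try each offset into the search buffer:
  offset=1 (pos 7, char 'd'): match length 0
  offset=2 (pos 6, char 'd'): match length 0
  offset=3 (pos 5, char 'e'): match length 3
  offset=4 (pos 4, char 'e'): match length 1
  offset=5 (pos 3, char 'e'): match length 1
  offset=6 (pos 2, char 'a'): match length 0
  offset=7 (pos 1, char 'e'): match length 1
  offset=8 (pos 0, char 'e'): match length 1
Longest match has length 3 at offset 3.
next_char = character at position 8 + 3 = 11 -> 'a'

Best match: offset=3, length=3 (matching 'edd' starting at position 5)
LZ77 triple: (3, 3, 'a')


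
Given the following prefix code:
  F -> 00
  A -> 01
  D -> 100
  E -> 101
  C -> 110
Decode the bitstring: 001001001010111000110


Decoding step by step:
Bits 00 -> F
Bits 100 -> D
Bits 100 -> D
Bits 101 -> E
Bits 01 -> A
Bits 110 -> C
Bits 00 -> F
Bits 110 -> C


Decoded message: FDDEACFC


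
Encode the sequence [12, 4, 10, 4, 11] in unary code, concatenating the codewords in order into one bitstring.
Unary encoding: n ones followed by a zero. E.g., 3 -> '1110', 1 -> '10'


Encode each number as n ones followed by a terminating 0:
  12 -> 1111111111110 (13 bits)
  4 -> 11110 (5 bits)
  10 -> 11111111110 (11 bits)
  4 -> 11110 (5 bits)
  11 -> 111111111110 (12 bits)
Total length = 13 + 5 + 11 + 5 + 12 = 46 bits.

Unary([12, 4, 10, 4, 11]) = 1111111111110111101111111111011110111111111110 (46 bits)


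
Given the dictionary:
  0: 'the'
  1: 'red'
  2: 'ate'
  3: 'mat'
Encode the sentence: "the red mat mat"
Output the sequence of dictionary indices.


Look up each word in the dictionary:
  'the' -> 0
  'red' -> 1
  'mat' -> 3
  'mat' -> 3

Encoded: [0, 1, 3, 3]


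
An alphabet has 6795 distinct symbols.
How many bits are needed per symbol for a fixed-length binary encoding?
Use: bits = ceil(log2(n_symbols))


log2(6795) = 12.7303
Bracket: 2^12 = 4096 < 6795 <= 2^13 = 8192
So ceil(log2(6795)) = 13

bits = ceil(log2(6795)) = ceil(12.7303) = 13 bits


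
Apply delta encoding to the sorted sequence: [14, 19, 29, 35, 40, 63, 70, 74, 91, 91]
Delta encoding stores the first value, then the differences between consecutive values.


First value: 14
Deltas:
  19 - 14 = 5
  29 - 19 = 10
  35 - 29 = 6
  40 - 35 = 5
  63 - 40 = 23
  70 - 63 = 7
  74 - 70 = 4
  91 - 74 = 17
  91 - 91 = 0


Delta encoded: [14, 5, 10, 6, 5, 23, 7, 4, 17, 0]


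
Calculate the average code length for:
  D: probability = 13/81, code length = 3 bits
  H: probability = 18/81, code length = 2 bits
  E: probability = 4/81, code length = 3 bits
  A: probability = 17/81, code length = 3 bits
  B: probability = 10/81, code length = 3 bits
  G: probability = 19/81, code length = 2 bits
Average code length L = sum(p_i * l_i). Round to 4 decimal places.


Weighted contributions p_i * l_i:
  D: (13/81) * 3 = 39/81
  H: (18/81) * 2 = 36/81
  E: (4/81) * 3 = 12/81
  A: (17/81) * 3 = 51/81
  B: (10/81) * 3 = 30/81
  G: (19/81) * 2 = 38/81
Sum = (39 + 36 + 12 + 51 + 30 + 38)/81 = 206/81

L = 206/81 = 2.5432 bits/symbol


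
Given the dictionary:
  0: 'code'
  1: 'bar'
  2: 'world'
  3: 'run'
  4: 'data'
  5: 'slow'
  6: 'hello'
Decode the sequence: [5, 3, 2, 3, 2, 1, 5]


Look up each index in the dictionary:
  5 -> 'slow'
  3 -> 'run'
  2 -> 'world'
  3 -> 'run'
  2 -> 'world'
  1 -> 'bar'
  5 -> 'slow'

Decoded: "slow run world run world bar slow"


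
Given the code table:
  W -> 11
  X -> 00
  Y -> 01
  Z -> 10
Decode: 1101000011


Decoding:
11 -> W
01 -> Y
00 -> X
00 -> X
11 -> W


Result: WYXXW


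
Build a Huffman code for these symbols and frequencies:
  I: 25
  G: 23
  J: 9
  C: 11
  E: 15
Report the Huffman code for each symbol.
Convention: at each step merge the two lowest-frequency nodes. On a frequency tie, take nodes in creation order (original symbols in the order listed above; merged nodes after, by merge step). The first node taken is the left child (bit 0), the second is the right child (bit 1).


Huffman tree construction:
Step 1: Merge J(9) + C(11) = 20
Step 2: Merge E(15) + (J+C)(20) = 35
Step 3: Merge G(23) + I(25) = 48
Step 4: Merge (E+(J+C))(35) + (G+I)(48) = 83
Read each symbol's code off the tree from the root (left child = 0, right child = 1).

Codes:
  I: 11 (length 2)
  G: 10 (length 2)
  J: 010 (length 3)
  C: 011 (length 3)
  E: 00 (length 2)
Average code length: 186/83 = 2.2410 bits/symbol


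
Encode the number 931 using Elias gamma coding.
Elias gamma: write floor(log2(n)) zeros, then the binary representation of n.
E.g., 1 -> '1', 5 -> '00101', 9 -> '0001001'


num_bits = floor(log2(931)) + 1 = 10
leading_zeros = num_bits - 1 = 9
binary(931) = 1110100011

Elias gamma(931) = '000000000' + '1110100011' = 0000000001110100011 (19 bits)


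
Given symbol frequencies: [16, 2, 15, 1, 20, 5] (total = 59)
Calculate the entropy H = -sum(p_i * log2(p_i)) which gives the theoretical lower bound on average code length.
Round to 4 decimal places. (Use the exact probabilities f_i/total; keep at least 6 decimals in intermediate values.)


Per-symbol terms -p_i * log2(p_i) with p_i = f_i/59:
  p = 16/59 = 0.271186: log2(p) = -1.882643, -p*log2(p) = 0.510547
  p = 2/59 = 0.033898: log2(p) = -4.882643, -p*log2(p) = 0.165513
  p = 15/59 = 0.254237: log2(p) = -1.975752, -p*log2(p) = 0.502310
  p = 1/59 = 0.016949: log2(p) = -5.882643, -p*log2(p) = 0.099706
  p = 20/59 = 0.338983: log2(p) = -1.560715, -p*log2(p) = 0.529056
  p = 5/59 = 0.084746: log2(p) = -3.560715, -p*log2(p) = 0.301756
H = 0.510547 + 0.165513 + 0.502310 + 0.099706 + 0.529056 + 0.301756 = 2.108888

H = 2.1089 bits/symbol


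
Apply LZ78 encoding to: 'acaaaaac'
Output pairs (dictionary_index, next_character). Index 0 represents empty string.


LZ78 encoding steps:
Dictionary: {0: ''}
Step 1: w='' (idx 0), next='a' -> output (0, 'a'), add 'a' as idx 1
Step 2: w='' (idx 0), next='c' -> output (0, 'c'), add 'c' as idx 2
Step 3: w='a' (idx 1), next='a' -> output (1, 'a'), add 'aa' as idx 3
Step 4: w='aa' (idx 3), next='a' -> output (3, 'a'), add 'aaa' as idx 4
Step 5: w='c' (idx 2), end of input -> output (2, '')


Encoded: [(0, 'a'), (0, 'c'), (1, 'a'), (3, 'a'), (2, '')]


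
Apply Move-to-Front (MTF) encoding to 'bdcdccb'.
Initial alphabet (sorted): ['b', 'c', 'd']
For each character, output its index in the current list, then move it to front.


MTF encoding:
'b': index 0 in ['b', 'c', 'd'] -> ['b', 'c', 'd']
'd': index 2 in ['b', 'c', 'd'] -> ['d', 'b', 'c']
'c': index 2 in ['d', 'b', 'c'] -> ['c', 'd', 'b']
'd': index 1 in ['c', 'd', 'b'] -> ['d', 'c', 'b']
'c': index 1 in ['d', 'c', 'b'] -> ['c', 'd', 'b']
'c': index 0 in ['c', 'd', 'b'] -> ['c', 'd', 'b']
'b': index 2 in ['c', 'd', 'b'] -> ['b', 'c', 'd']


Output: [0, 2, 2, 1, 1, 0, 2]


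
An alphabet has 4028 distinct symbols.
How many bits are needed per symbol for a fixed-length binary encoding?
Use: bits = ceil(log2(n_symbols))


log2(4028) = 11.9758
Bracket: 2^11 = 2048 < 4028 <= 2^12 = 4096
So ceil(log2(4028)) = 12

bits = ceil(log2(4028)) = ceil(11.9758) = 12 bits


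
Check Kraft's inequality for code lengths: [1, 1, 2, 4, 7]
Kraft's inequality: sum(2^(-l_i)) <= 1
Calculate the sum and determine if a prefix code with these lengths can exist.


Sum = 2^(-1) + 2^(-1) + 2^(-2) + 2^(-4) + 2^(-7)
    = 0.5 + 0.5 + 0.25 + 0.0625 + 0.0078125
    = 169/128 = 1.3203125
Since 1.3203125 > 1, Kraft's inequality is NOT satisfied.
A prefix code with these lengths CANNOT exist.

Kraft sum = 1.3203125. Not satisfied.


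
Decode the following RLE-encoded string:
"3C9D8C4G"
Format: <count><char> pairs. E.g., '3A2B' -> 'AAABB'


Expanding each <count><char> pair:
  3C -> 'CCC'
  9D -> 'DDDDDDDDD'
  8C -> 'CCCCCCCC'
  4G -> 'GGGG'

Decoded = CCCDDDDDDDDDCCCCCCCCGGGG


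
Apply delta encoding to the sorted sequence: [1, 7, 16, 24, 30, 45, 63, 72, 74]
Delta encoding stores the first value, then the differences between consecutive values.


First value: 1
Deltas:
  7 - 1 = 6
  16 - 7 = 9
  24 - 16 = 8
  30 - 24 = 6
  45 - 30 = 15
  63 - 45 = 18
  72 - 63 = 9
  74 - 72 = 2


Delta encoded: [1, 6, 9, 8, 6, 15, 18, 9, 2]


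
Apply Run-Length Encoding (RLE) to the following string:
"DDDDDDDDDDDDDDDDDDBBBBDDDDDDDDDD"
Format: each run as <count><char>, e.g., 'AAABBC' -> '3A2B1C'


Scanning runs left to right:
  i=0: run of 'D' x 18 -> '18D'
  i=18: run of 'B' x 4 -> '4B'
  i=22: run of 'D' x 10 -> '10D'

RLE = 18D4B10D


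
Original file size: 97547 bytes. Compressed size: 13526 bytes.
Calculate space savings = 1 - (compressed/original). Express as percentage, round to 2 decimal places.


ratio = compressed/original = 13526/97547 = 0.138661
savings = 1 - ratio = 1 - 0.138661 = 0.861339
as a percentage: 0.861339 * 100 = 86.13%

Space savings = 1 - 13526/97547 = 86.13%


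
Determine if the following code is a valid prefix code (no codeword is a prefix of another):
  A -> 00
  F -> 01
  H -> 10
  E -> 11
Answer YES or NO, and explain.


Checking each pair (does one codeword prefix another?):
  A='00' vs F='01': no prefix
  A='00' vs H='10': no prefix
  A='00' vs E='11': no prefix
  F='01' vs A='00': no prefix
  F='01' vs H='10': no prefix
  F='01' vs E='11': no prefix
  H='10' vs A='00': no prefix
  H='10' vs F='01': no prefix
  H='10' vs E='11': no prefix
  E='11' vs A='00': no prefix
  E='11' vs F='01': no prefix
  E='11' vs H='10': no prefix
No violation found over all pairs.

YES -- this is a valid prefix code. No codeword is a prefix of any other codeword.


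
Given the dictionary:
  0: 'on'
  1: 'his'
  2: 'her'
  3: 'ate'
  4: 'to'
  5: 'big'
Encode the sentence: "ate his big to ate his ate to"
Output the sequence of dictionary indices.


Look up each word in the dictionary:
  'ate' -> 3
  'his' -> 1
  'big' -> 5
  'to' -> 4
  'ate' -> 3
  'his' -> 1
  'ate' -> 3
  'to' -> 4

Encoded: [3, 1, 5, 4, 3, 1, 3, 4]


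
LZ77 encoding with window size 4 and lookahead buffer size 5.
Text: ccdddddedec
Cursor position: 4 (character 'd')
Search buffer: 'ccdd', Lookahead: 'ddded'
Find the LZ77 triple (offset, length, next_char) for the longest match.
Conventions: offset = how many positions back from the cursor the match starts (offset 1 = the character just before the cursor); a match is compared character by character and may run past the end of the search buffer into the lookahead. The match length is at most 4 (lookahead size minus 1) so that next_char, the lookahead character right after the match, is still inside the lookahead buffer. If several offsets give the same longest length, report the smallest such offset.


Try each offset into the search buffer:
  offset=1 (pos 3, char 'd'): match length 3
  offset=2 (pos 2, char 'd'): match length 3
  offset=3 (pos 1, char 'c'): match length 0
  offset=4 (pos 0, char 'c'): match length 0
Longest match has length 3, found at offsets 1, 2; take the smallest, offset 1.
next_char = character at position 4 + 3 = 7 -> 'e'

Best match: offset=1, length=3 (matching 'ddd' starting at position 3)
LZ77 triple: (1, 3, 'e')


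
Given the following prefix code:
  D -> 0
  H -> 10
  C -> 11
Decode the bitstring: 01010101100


Decoding step by step:
Bits 0 -> D
Bits 10 -> H
Bits 10 -> H
Bits 10 -> H
Bits 11 -> C
Bits 0 -> D
Bits 0 -> D


Decoded message: DHHHCDD


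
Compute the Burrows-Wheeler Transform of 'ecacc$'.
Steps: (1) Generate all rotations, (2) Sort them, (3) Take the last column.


Rotations (sorted):
  0: $ecacc -> last char: c
  1: acc$ec -> last char: c
  2: c$ecac -> last char: c
  3: cacc$e -> last char: e
  4: cc$eca -> last char: a
  5: ecacc$ -> last char: $


BWT = cccea$


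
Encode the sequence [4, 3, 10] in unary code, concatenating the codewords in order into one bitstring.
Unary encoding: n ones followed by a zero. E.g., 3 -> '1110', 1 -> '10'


Encode each number as n ones followed by a terminating 0:
  4 -> 11110 (5 bits)
  3 -> 1110 (4 bits)
  10 -> 11111111110 (11 bits)
Total length = 5 + 4 + 11 = 20 bits.

Unary([4, 3, 10]) = 11110111011111111110 (20 bits)


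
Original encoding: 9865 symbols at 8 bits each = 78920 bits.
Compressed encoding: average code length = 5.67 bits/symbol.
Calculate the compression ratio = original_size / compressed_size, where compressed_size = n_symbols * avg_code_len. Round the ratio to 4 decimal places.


original_size = n_symbols * orig_bits = 9865 * 8 = 78920 bits
compressed_size = n_symbols * avg_code_len = 9865 * 5.67 = 55934.55 bits
ratio = original_size / compressed_size = 78920 / 55934.55 = 1.4109

Compression ratio = 1.4109


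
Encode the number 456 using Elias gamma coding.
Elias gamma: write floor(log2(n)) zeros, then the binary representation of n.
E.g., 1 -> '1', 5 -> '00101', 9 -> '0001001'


num_bits = floor(log2(456)) + 1 = 9
leading_zeros = num_bits - 1 = 8
binary(456) = 111001000

Elias gamma(456) = '00000000' + '111001000' = 00000000111001000 (17 bits)


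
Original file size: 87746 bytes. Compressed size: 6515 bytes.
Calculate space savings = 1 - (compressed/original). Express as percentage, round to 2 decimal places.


ratio = compressed/original = 6515/87746 = 0.074248
savings = 1 - ratio = 1 - 0.074248 = 0.925752
as a percentage: 0.925752 * 100 = 92.58%

Space savings = 1 - 6515/87746 = 92.58%


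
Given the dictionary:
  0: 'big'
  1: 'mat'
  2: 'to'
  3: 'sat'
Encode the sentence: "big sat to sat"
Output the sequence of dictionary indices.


Look up each word in the dictionary:
  'big' -> 0
  'sat' -> 3
  'to' -> 2
  'sat' -> 3

Encoded: [0, 3, 2, 3]


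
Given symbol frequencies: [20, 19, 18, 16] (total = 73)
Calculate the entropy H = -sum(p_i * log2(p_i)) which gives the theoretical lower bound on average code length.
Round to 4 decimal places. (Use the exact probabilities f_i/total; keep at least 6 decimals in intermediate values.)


Per-symbol terms -p_i * log2(p_i) with p_i = f_i/73:
  p = 20/73 = 0.273973: log2(p) = -1.867896, -p*log2(p) = 0.511752
  p = 19/73 = 0.260274: log2(p) = -1.941897, -p*log2(p) = 0.505425
  p = 18/73 = 0.246575: log2(p) = -2.019900, -p*log2(p) = 0.498057
  p = 16/73 = 0.219178: log2(p) = -2.189825, -p*log2(p) = 0.479962
H = 0.511752 + 0.505425 + 0.498057 + 0.479962 = 1.995196

H = 1.9952 bits/symbol


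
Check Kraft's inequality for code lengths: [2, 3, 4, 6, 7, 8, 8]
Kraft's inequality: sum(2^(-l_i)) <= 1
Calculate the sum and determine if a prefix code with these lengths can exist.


Sum = 2^(-2) + 2^(-3) + 2^(-4) + 2^(-6) + 2^(-7) + 2^(-8) + 2^(-8)
    = 0.25 + 0.125 + 0.0625 + 0.015625 + 0.0078125 + 0.00390625 + 0.00390625
    = 120/256 = 0.46875
Since 0.46875 <= 1, Kraft's inequality IS satisfied.
A prefix code with these lengths CAN exist.

Kraft sum = 0.46875. Satisfied.


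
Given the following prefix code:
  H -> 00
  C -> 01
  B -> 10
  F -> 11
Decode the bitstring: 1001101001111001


Decoding step by step:
Bits 10 -> B
Bits 01 -> C
Bits 10 -> B
Bits 10 -> B
Bits 01 -> C
Bits 11 -> F
Bits 10 -> B
Bits 01 -> C


Decoded message: BCBBCFBC


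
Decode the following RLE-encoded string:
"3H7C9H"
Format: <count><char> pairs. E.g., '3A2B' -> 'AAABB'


Expanding each <count><char> pair:
  3H -> 'HHH'
  7C -> 'CCCCCCC'
  9H -> 'HHHHHHHHH'

Decoded = HHHCCCCCCCHHHHHHHHH


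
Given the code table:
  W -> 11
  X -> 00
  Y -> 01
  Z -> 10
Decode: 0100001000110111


Decoding:
01 -> Y
00 -> X
00 -> X
10 -> Z
00 -> X
11 -> W
01 -> Y
11 -> W


Result: YXXZXWYW


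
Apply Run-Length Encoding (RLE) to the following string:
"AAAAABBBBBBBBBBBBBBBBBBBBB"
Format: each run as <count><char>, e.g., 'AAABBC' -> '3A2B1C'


Scanning runs left to right:
  i=0: run of 'A' x 5 -> '5A'
  i=5: run of 'B' x 21 -> '21B'

RLE = 5A21B


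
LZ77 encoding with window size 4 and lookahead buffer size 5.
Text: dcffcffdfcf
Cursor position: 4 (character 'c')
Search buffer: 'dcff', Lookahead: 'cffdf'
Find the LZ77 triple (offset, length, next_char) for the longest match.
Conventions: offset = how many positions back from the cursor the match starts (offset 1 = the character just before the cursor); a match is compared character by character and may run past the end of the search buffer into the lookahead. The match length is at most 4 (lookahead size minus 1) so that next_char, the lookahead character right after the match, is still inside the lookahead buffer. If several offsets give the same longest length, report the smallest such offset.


Try each offset into the search buffer:
  offset=1 (pos 3, char 'f'): match length 0
  offset=2 (pos 2, char 'f'): match length 0
  offset=3 (pos 1, char 'c'): match length 3
  offset=4 (pos 0, char 'd'): match length 0
Longest match has length 3 at offset 3.
next_char = character at position 4 + 3 = 7 -> 'd'

Best match: offset=3, length=3 (matching 'cff' starting at position 1)
LZ77 triple: (3, 3, 'd')


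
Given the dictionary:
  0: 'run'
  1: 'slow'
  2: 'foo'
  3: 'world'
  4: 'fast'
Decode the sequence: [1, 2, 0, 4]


Look up each index in the dictionary:
  1 -> 'slow'
  2 -> 'foo'
  0 -> 'run'
  4 -> 'fast'

Decoded: "slow foo run fast"


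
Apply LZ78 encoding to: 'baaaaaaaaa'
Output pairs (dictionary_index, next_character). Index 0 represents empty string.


LZ78 encoding steps:
Dictionary: {0: ''}
Step 1: w='' (idx 0), next='b' -> output (0, 'b'), add 'b' as idx 1
Step 2: w='' (idx 0), next='a' -> output (0, 'a'), add 'a' as idx 2
Step 3: w='a' (idx 2), next='a' -> output (2, 'a'), add 'aa' as idx 3
Step 4: w='aa' (idx 3), next='a' -> output (3, 'a'), add 'aaa' as idx 4
Step 5: w='aaa' (idx 4), end of input -> output (4, '')


Encoded: [(0, 'b'), (0, 'a'), (2, 'a'), (3, 'a'), (4, '')]


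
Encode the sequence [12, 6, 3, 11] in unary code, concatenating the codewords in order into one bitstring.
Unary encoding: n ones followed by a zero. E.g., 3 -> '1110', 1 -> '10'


Encode each number as n ones followed by a terminating 0:
  12 -> 1111111111110 (13 bits)
  6 -> 1111110 (7 bits)
  3 -> 1110 (4 bits)
  11 -> 111111111110 (12 bits)
Total length = 13 + 7 + 4 + 12 = 36 bits.

Unary([12, 6, 3, 11]) = 111111111111011111101110111111111110 (36 bits)


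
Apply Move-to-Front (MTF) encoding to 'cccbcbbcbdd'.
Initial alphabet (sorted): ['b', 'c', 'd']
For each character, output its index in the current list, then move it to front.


MTF encoding:
'c': index 1 in ['b', 'c', 'd'] -> ['c', 'b', 'd']
'c': index 0 in ['c', 'b', 'd'] -> ['c', 'b', 'd']
'c': index 0 in ['c', 'b', 'd'] -> ['c', 'b', 'd']
'b': index 1 in ['c', 'b', 'd'] -> ['b', 'c', 'd']
'c': index 1 in ['b', 'c', 'd'] -> ['c', 'b', 'd']
'b': index 1 in ['c', 'b', 'd'] -> ['b', 'c', 'd']
'b': index 0 in ['b', 'c', 'd'] -> ['b', 'c', 'd']
'c': index 1 in ['b', 'c', 'd'] -> ['c', 'b', 'd']
'b': index 1 in ['c', 'b', 'd'] -> ['b', 'c', 'd']
'd': index 2 in ['b', 'c', 'd'] -> ['d', 'b', 'c']
'd': index 0 in ['d', 'b', 'c'] -> ['d', 'b', 'c']


Output: [1, 0, 0, 1, 1, 1, 0, 1, 1, 2, 0]


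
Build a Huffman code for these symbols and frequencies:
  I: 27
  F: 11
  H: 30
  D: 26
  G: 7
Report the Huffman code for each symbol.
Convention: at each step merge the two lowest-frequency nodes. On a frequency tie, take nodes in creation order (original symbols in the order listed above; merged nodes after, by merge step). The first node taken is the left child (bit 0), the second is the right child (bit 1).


Huffman tree construction:
Step 1: Merge G(7) + F(11) = 18
Step 2: Merge (G+F)(18) + D(26) = 44
Step 3: Merge I(27) + H(30) = 57
Step 4: Merge ((G+F)+D)(44) + (I+H)(57) = 101
Read each symbol's code off the tree from the root (left child = 0, right child = 1).

Codes:
  I: 10 (length 2)
  F: 001 (length 3)
  H: 11 (length 2)
  D: 01 (length 2)
  G: 000 (length 3)
Average code length: 220/101 = 2.1782 bits/symbol


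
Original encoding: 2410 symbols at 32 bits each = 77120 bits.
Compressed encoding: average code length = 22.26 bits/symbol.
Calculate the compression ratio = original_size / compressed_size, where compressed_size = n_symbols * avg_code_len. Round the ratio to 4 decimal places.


original_size = n_symbols * orig_bits = 2410 * 32 = 77120 bits
compressed_size = n_symbols * avg_code_len = 2410 * 22.26 = 53646.6 bits
ratio = original_size / compressed_size = 77120 / 53646.6 = 1.4376

Compression ratio = 1.4376


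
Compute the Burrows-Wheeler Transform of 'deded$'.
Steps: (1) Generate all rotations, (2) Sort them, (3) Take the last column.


Rotations (sorted):
  0: $deded -> last char: d
  1: d$dede -> last char: e
  2: ded$de -> last char: e
  3: deded$ -> last char: $
  4: ed$ded -> last char: d
  5: eded$d -> last char: d


BWT = dee$dd


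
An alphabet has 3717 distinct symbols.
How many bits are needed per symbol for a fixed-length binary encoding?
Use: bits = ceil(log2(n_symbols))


log2(3717) = 11.8599
Bracket: 2^11 = 2048 < 3717 <= 2^12 = 4096
So ceil(log2(3717)) = 12

bits = ceil(log2(3717)) = ceil(11.8599) = 12 bits


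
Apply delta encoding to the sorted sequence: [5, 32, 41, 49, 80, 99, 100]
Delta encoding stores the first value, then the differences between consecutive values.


First value: 5
Deltas:
  32 - 5 = 27
  41 - 32 = 9
  49 - 41 = 8
  80 - 49 = 31
  99 - 80 = 19
  100 - 99 = 1


Delta encoded: [5, 27, 9, 8, 31, 19, 1]


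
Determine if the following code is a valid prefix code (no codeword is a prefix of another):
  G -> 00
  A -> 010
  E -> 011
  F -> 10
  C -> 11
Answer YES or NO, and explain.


Checking each pair (does one codeword prefix another?):
  G='00' vs A='010': no prefix
  G='00' vs E='011': no prefix
  G='00' vs F='10': no prefix
  G='00' vs C='11': no prefix
  A='010' vs G='00': no prefix
  A='010' vs E='011': no prefix
  A='010' vs F='10': no prefix
  A='010' vs C='11': no prefix
  E='011' vs G='00': no prefix
  E='011' vs A='010': no prefix
  E='011' vs F='10': no prefix
  E='011' vs C='11': no prefix
  F='10' vs G='00': no prefix
  F='10' vs A='010': no prefix
  F='10' vs E='011': no prefix
  F='10' vs C='11': no prefix
  C='11' vs G='00': no prefix
  C='11' vs A='010': no prefix
  C='11' vs E='011': no prefix
  C='11' vs F='10': no prefix
No violation found over all pairs.

YES -- this is a valid prefix code. No codeword is a prefix of any other codeword.


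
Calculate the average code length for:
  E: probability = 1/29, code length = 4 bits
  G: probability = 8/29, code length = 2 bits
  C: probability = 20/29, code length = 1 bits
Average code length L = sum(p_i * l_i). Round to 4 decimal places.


Weighted contributions p_i * l_i:
  E: (1/29) * 4 = 4/29
  G: (8/29) * 2 = 16/29
  C: (20/29) * 1 = 20/29
Sum = (4 + 16 + 20)/29 = 40/29

L = 40/29 = 1.3793 bits/symbol


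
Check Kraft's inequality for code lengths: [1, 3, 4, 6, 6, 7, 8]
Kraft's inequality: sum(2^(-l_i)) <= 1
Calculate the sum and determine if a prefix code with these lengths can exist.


Sum = 2^(-1) + 2^(-3) + 2^(-4) + 2^(-6) + 2^(-6) + 2^(-7) + 2^(-8)
    = 0.5 + 0.125 + 0.0625 + 0.015625 + 0.015625 + 0.0078125 + 0.00390625
    = 187/256 = 0.73046875
Since 0.73046875 <= 1, Kraft's inequality IS satisfied.
A prefix code with these lengths CAN exist.

Kraft sum = 0.73046875. Satisfied.


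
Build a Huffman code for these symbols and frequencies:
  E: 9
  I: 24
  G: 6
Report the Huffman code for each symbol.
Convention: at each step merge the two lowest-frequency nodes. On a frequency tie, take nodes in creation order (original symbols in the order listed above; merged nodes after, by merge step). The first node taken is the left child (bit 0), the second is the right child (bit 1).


Huffman tree construction:
Step 1: Merge G(6) + E(9) = 15
Step 2: Merge (G+E)(15) + I(24) = 39
Read each symbol's code off the tree from the root (left child = 0, right child = 1).

Codes:
  E: 01 (length 2)
  I: 1 (length 1)
  G: 00 (length 2)
Average code length: 54/39 = 1.3846 bits/symbol


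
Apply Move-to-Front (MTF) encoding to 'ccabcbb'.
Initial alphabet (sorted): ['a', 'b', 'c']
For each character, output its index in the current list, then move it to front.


MTF encoding:
'c': index 2 in ['a', 'b', 'c'] -> ['c', 'a', 'b']
'c': index 0 in ['c', 'a', 'b'] -> ['c', 'a', 'b']
'a': index 1 in ['c', 'a', 'b'] -> ['a', 'c', 'b']
'b': index 2 in ['a', 'c', 'b'] -> ['b', 'a', 'c']
'c': index 2 in ['b', 'a', 'c'] -> ['c', 'b', 'a']
'b': index 1 in ['c', 'b', 'a'] -> ['b', 'c', 'a']
'b': index 0 in ['b', 'c', 'a'] -> ['b', 'c', 'a']


Output: [2, 0, 1, 2, 2, 1, 0]


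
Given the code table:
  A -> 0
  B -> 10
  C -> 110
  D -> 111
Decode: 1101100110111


Decoding:
110 -> C
110 -> C
0 -> A
110 -> C
111 -> D


Result: CCACD


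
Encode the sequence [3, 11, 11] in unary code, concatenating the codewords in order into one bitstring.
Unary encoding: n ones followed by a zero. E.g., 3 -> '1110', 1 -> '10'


Encode each number as n ones followed by a terminating 0:
  3 -> 1110 (4 bits)
  11 -> 111111111110 (12 bits)
  11 -> 111111111110 (12 bits)
Total length = 4 + 12 + 12 = 28 bits.

Unary([3, 11, 11]) = 1110111111111110111111111110 (28 bits)


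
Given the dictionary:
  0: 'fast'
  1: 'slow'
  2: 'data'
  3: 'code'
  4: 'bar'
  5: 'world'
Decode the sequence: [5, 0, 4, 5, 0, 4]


Look up each index in the dictionary:
  5 -> 'world'
  0 -> 'fast'
  4 -> 'bar'
  5 -> 'world'
  0 -> 'fast'
  4 -> 'bar'

Decoded: "world fast bar world fast bar"


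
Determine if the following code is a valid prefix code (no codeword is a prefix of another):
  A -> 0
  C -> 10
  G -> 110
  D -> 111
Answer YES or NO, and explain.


Checking each pair (does one codeword prefix another?):
  A='0' vs C='10': no prefix
  A='0' vs G='110': no prefix
  A='0' vs D='111': no prefix
  C='10' vs A='0': no prefix
  C='10' vs G='110': no prefix
  C='10' vs D='111': no prefix
  G='110' vs A='0': no prefix
  G='110' vs C='10': no prefix
  G='110' vs D='111': no prefix
  D='111' vs A='0': no prefix
  D='111' vs C='10': no prefix
  D='111' vs G='110': no prefix
No violation found over all pairs.

YES -- this is a valid prefix code. No codeword is a prefix of any other codeword.


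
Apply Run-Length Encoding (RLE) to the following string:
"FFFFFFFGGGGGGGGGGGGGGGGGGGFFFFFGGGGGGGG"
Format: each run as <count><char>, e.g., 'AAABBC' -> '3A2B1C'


Scanning runs left to right:
  i=0: run of 'F' x 7 -> '7F'
  i=7: run of 'G' x 19 -> '19G'
  i=26: run of 'F' x 5 -> '5F'
  i=31: run of 'G' x 8 -> '8G'

RLE = 7F19G5F8G


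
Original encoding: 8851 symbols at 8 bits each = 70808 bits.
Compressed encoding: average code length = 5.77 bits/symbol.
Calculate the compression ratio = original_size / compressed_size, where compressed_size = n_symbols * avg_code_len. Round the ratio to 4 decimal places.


original_size = n_symbols * orig_bits = 8851 * 8 = 70808 bits
compressed_size = n_symbols * avg_code_len = 8851 * 5.77 = 51070.27 bits
ratio = original_size / compressed_size = 70808 / 51070.27 = 1.3865

Compression ratio = 1.3865


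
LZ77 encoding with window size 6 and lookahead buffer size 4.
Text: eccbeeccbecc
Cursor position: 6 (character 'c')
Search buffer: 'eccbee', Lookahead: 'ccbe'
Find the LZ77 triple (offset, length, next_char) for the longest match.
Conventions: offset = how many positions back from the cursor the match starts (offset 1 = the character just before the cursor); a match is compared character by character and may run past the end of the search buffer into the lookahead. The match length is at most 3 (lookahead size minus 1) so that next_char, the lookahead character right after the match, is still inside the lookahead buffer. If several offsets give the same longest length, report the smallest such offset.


Try each offset into the search buffer:
  offset=1 (pos 5, char 'e'): match length 0
  offset=2 (pos 4, char 'e'): match length 0
  offset=3 (pos 3, char 'b'): match length 0
  offset=4 (pos 2, char 'c'): match length 1
  offset=5 (pos 1, char 'c'): match length 3
  offset=6 (pos 0, char 'e'): match length 0
Longest match has length 3 at offset 5.
next_char = character at position 6 + 3 = 9 -> 'e'

Best match: offset=5, length=3 (matching 'ccb' starting at position 1)
LZ77 triple: (5, 3, 'e')


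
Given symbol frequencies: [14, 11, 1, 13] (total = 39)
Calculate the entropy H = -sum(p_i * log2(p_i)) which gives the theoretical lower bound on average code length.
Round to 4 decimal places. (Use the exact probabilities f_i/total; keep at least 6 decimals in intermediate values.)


Per-symbol terms -p_i * log2(p_i) with p_i = f_i/39:
  p = 14/39 = 0.358974: log2(p) = -1.478047, -p*log2(p) = 0.530581
  p = 11/39 = 0.282051: log2(p) = -1.825971, -p*log2(p) = 0.515017
  p = 1/39 = 0.025641: log2(p) = -5.285402, -p*log2(p) = 0.135523
  p = 13/39 = 0.333333: log2(p) = -1.584963, -p*log2(p) = 0.528321
H = 0.530581 + 0.515017 + 0.135523 + 0.528321 = 1.709442

H = 1.7094 bits/symbol


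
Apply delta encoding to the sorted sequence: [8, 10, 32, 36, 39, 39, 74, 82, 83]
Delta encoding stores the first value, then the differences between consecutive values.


First value: 8
Deltas:
  10 - 8 = 2
  32 - 10 = 22
  36 - 32 = 4
  39 - 36 = 3
  39 - 39 = 0
  74 - 39 = 35
  82 - 74 = 8
  83 - 82 = 1


Delta encoded: [8, 2, 22, 4, 3, 0, 35, 8, 1]


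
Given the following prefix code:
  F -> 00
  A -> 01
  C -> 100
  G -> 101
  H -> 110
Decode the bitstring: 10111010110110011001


Decoding step by step:
Bits 101 -> G
Bits 110 -> H
Bits 101 -> G
Bits 101 -> G
Bits 100 -> C
Bits 110 -> H
Bits 01 -> A


Decoded message: GHGGCHA


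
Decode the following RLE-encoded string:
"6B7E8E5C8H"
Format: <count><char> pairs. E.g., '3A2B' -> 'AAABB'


Expanding each <count><char> pair:
  6B -> 'BBBBBB'
  7E -> 'EEEEEEE'
  8E -> 'EEEEEEEE'
  5C -> 'CCCCC'
  8H -> 'HHHHHHHH'

Decoded = BBBBBBEEEEEEEEEEEEEEECCCCCHHHHHHHH


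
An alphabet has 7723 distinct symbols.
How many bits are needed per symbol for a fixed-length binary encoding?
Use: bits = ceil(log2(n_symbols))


log2(7723) = 12.9149
Bracket: 2^12 = 4096 < 7723 <= 2^13 = 8192
So ceil(log2(7723)) = 13

bits = ceil(log2(7723)) = ceil(12.9149) = 13 bits


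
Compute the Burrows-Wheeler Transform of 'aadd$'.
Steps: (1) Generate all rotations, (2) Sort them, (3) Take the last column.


Rotations (sorted):
  0: $aadd -> last char: d
  1: aadd$ -> last char: $
  2: add$a -> last char: a
  3: d$aad -> last char: d
  4: dd$aa -> last char: a


BWT = d$ada


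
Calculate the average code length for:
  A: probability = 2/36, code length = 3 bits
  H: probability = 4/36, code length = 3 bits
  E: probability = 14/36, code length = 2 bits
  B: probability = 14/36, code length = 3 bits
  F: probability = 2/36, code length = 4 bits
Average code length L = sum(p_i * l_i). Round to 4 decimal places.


Weighted contributions p_i * l_i:
  A: (2/36) * 3 = 6/36
  H: (4/36) * 3 = 12/36
  E: (14/36) * 2 = 28/36
  B: (14/36) * 3 = 42/36
  F: (2/36) * 4 = 8/36
Sum = (6 + 12 + 28 + 42 + 8)/36 = 96/36

L = 96/36 = 2.6667 bits/symbol


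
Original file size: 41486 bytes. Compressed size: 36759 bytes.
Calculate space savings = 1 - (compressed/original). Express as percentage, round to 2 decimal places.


ratio = compressed/original = 36759/41486 = 0.886058
savings = 1 - ratio = 1 - 0.886058 = 0.113942
as a percentage: 0.113942 * 100 = 11.39%

Space savings = 1 - 36759/41486 = 11.39%


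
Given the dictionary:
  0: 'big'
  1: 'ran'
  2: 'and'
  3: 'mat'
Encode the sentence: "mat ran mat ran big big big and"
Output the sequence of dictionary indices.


Look up each word in the dictionary:
  'mat' -> 3
  'ran' -> 1
  'mat' -> 3
  'ran' -> 1
  'big' -> 0
  'big' -> 0
  'big' -> 0
  'and' -> 2

Encoded: [3, 1, 3, 1, 0, 0, 0, 2]


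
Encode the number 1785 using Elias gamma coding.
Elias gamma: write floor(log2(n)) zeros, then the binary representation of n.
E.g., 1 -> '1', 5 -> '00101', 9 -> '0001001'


num_bits = floor(log2(1785)) + 1 = 11
leading_zeros = num_bits - 1 = 10
binary(1785) = 11011111001

Elias gamma(1785) = '0000000000' + '11011111001' = 000000000011011111001 (21 bits)


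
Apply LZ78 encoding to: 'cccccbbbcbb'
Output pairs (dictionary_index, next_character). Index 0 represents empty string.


LZ78 encoding steps:
Dictionary: {0: ''}
Step 1: w='' (idx 0), next='c' -> output (0, 'c'), add 'c' as idx 1
Step 2: w='c' (idx 1), next='c' -> output (1, 'c'), add 'cc' as idx 2
Step 3: w='cc' (idx 2), next='b' -> output (2, 'b'), add 'ccb' as idx 3
Step 4: w='' (idx 0), next='b' -> output (0, 'b'), add 'b' as idx 4
Step 5: w='b' (idx 4), next='c' -> output (4, 'c'), add 'bc' as idx 5
Step 6: w='b' (idx 4), next='b' -> output (4, 'b'), add 'bb' as idx 6


Encoded: [(0, 'c'), (1, 'c'), (2, 'b'), (0, 'b'), (4, 'c'), (4, 'b')]


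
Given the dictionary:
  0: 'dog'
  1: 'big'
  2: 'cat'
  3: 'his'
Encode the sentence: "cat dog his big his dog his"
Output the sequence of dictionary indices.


Look up each word in the dictionary:
  'cat' -> 2
  'dog' -> 0
  'his' -> 3
  'big' -> 1
  'his' -> 3
  'dog' -> 0
  'his' -> 3

Encoded: [2, 0, 3, 1, 3, 0, 3]


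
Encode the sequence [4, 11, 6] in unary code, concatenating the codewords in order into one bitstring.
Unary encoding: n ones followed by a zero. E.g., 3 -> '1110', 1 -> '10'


Encode each number as n ones followed by a terminating 0:
  4 -> 11110 (5 bits)
  11 -> 111111111110 (12 bits)
  6 -> 1111110 (7 bits)
Total length = 5 + 12 + 7 = 24 bits.

Unary([4, 11, 6]) = 111101111111111101111110 (24 bits)
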